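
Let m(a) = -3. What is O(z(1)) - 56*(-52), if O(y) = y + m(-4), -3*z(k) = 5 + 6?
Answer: 8716/3 ≈ 2905.3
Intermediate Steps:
z(k) = -11/3 (z(k) = -(5 + 6)/3 = -⅓*11 = -11/3)
O(y) = -3 + y (O(y) = y - 3 = -3 + y)
O(z(1)) - 56*(-52) = (-3 - 11/3) - 56*(-52) = -20/3 + 2912 = 8716/3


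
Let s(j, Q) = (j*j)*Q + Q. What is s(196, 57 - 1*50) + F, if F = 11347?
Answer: 280266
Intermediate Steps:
s(j, Q) = Q + Q*j² (s(j, Q) = j²*Q + Q = Q*j² + Q = Q + Q*j²)
s(196, 57 - 1*50) + F = (57 - 1*50)*(1 + 196²) + 11347 = (57 - 50)*(1 + 38416) + 11347 = 7*38417 + 11347 = 268919 + 11347 = 280266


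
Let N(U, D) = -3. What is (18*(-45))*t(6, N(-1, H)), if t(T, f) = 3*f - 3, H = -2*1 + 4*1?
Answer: 9720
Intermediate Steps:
H = 2 (H = -2 + 4 = 2)
t(T, f) = -3 + 3*f
(18*(-45))*t(6, N(-1, H)) = (18*(-45))*(-3 + 3*(-3)) = -810*(-3 - 9) = -810*(-12) = 9720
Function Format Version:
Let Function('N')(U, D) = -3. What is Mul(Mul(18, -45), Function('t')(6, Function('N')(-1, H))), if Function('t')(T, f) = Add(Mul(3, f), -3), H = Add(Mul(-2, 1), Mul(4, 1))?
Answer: 9720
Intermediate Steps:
H = 2 (H = Add(-2, 4) = 2)
Function('t')(T, f) = Add(-3, Mul(3, f))
Mul(Mul(18, -45), Function('t')(6, Function('N')(-1, H))) = Mul(Mul(18, -45), Add(-3, Mul(3, -3))) = Mul(-810, Add(-3, -9)) = Mul(-810, -12) = 9720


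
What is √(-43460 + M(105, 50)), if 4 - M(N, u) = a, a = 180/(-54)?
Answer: I*√391074/3 ≈ 208.45*I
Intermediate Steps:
a = -10/3 (a = 180*(-1/54) = -10/3 ≈ -3.3333)
M(N, u) = 22/3 (M(N, u) = 4 - 1*(-10/3) = 4 + 10/3 = 22/3)
√(-43460 + M(105, 50)) = √(-43460 + 22/3) = √(-130358/3) = I*√391074/3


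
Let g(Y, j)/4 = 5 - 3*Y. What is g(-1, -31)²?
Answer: 1024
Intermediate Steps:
g(Y, j) = 20 - 12*Y (g(Y, j) = 4*(5 - 3*Y) = 20 - 12*Y)
g(-1, -31)² = (20 - 12*(-1))² = (20 + 12)² = 32² = 1024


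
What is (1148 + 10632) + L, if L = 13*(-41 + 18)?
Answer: 11481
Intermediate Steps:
L = -299 (L = 13*(-23) = -299)
(1148 + 10632) + L = (1148 + 10632) - 299 = 11780 - 299 = 11481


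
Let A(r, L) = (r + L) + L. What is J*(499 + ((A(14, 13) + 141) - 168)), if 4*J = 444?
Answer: 56832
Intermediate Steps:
J = 111 (J = (¼)*444 = 111)
A(r, L) = r + 2*L (A(r, L) = (L + r) + L = r + 2*L)
J*(499 + ((A(14, 13) + 141) - 168)) = 111*(499 + (((14 + 2*13) + 141) - 168)) = 111*(499 + (((14 + 26) + 141) - 168)) = 111*(499 + ((40 + 141) - 168)) = 111*(499 + (181 - 168)) = 111*(499 + 13) = 111*512 = 56832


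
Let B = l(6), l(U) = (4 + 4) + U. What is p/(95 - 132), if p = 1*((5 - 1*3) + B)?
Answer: -16/37 ≈ -0.43243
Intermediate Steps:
l(U) = 8 + U
B = 14 (B = 8 + 6 = 14)
p = 16 (p = 1*((5 - 1*3) + 14) = 1*((5 - 3) + 14) = 1*(2 + 14) = 1*16 = 16)
p/(95 - 132) = 16/(95 - 132) = 16/(-37) = 16*(-1/37) = -16/37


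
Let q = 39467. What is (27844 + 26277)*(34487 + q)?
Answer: 4002464434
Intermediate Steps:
(27844 + 26277)*(34487 + q) = (27844 + 26277)*(34487 + 39467) = 54121*73954 = 4002464434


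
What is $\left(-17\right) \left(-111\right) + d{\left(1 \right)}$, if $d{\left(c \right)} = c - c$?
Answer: $1887$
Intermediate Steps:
$d{\left(c \right)} = 0$
$\left(-17\right) \left(-111\right) + d{\left(1 \right)} = \left(-17\right) \left(-111\right) + 0 = 1887 + 0 = 1887$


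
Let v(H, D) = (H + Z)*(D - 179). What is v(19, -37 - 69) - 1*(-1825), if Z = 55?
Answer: -19265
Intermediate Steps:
v(H, D) = (-179 + D)*(55 + H) (v(H, D) = (H + 55)*(D - 179) = (55 + H)*(-179 + D) = (-179 + D)*(55 + H))
v(19, -37 - 69) - 1*(-1825) = (-9845 - 179*19 + 55*(-37 - 69) + (-37 - 69)*19) - 1*(-1825) = (-9845 - 3401 + 55*(-106) - 106*19) + 1825 = (-9845 - 3401 - 5830 - 2014) + 1825 = -21090 + 1825 = -19265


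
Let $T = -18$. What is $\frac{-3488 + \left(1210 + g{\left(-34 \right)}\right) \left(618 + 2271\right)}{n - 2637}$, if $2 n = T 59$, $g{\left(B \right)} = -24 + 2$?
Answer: $- \frac{857161}{792} \approx -1082.3$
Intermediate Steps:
$g{\left(B \right)} = -22$
$n = -531$ ($n = \frac{\left(-18\right) 59}{2} = \frac{1}{2} \left(-1062\right) = -531$)
$\frac{-3488 + \left(1210 + g{\left(-34 \right)}\right) \left(618 + 2271\right)}{n - 2637} = \frac{-3488 + \left(1210 - 22\right) \left(618 + 2271\right)}{-531 - 2637} = \frac{-3488 + 1188 \cdot 2889}{-3168} = \left(-3488 + 3432132\right) \left(- \frac{1}{3168}\right) = 3428644 \left(- \frac{1}{3168}\right) = - \frac{857161}{792}$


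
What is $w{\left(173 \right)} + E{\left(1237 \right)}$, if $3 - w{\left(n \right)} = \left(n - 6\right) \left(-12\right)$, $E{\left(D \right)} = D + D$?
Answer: $4481$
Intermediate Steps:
$E{\left(D \right)} = 2 D$
$w{\left(n \right)} = -69 + 12 n$ ($w{\left(n \right)} = 3 - \left(n - 6\right) \left(-12\right) = 3 - \left(-6 + n\right) \left(-12\right) = 3 - \left(72 - 12 n\right) = 3 + \left(-72 + 12 n\right) = -69 + 12 n$)
$w{\left(173 \right)} + E{\left(1237 \right)} = \left(-69 + 12 \cdot 173\right) + 2 \cdot 1237 = \left(-69 + 2076\right) + 2474 = 2007 + 2474 = 4481$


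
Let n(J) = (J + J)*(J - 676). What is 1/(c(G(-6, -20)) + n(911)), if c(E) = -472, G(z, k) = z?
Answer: 1/427698 ≈ 2.3381e-6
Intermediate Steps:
n(J) = 2*J*(-676 + J) (n(J) = (2*J)*(-676 + J) = 2*J*(-676 + J))
1/(c(G(-6, -20)) + n(911)) = 1/(-472 + 2*911*(-676 + 911)) = 1/(-472 + 2*911*235) = 1/(-472 + 428170) = 1/427698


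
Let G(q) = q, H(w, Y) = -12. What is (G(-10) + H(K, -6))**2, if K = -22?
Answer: 484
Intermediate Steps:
(G(-10) + H(K, -6))**2 = (-10 - 12)**2 = (-22)**2 = 484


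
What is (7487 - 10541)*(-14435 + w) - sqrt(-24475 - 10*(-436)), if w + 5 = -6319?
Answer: 63397986 - 3*I*sqrt(2235) ≈ 6.3398e+7 - 141.83*I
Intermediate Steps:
w = -6324 (w = -5 - 6319 = -6324)
(7487 - 10541)*(-14435 + w) - sqrt(-24475 - 10*(-436)) = (7487 - 10541)*(-14435 - 6324) - sqrt(-24475 - 10*(-436)) = -3054*(-20759) - sqrt(-24475 + 4360) = 63397986 - sqrt(-20115) = 63397986 - 3*I*sqrt(2235)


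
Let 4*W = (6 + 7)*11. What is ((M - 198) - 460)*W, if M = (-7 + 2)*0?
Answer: -47047/2 ≈ -23524.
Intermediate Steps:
W = 143/4 (W = ((6 + 7)*11)/4 = (13*11)/4 = (1/4)*143 = 143/4 ≈ 35.750)
M = 0 (M = -5*0 = 0)
((M - 198) - 460)*W = ((0 - 198) - 460)*(143/4) = (-198 - 460)*(143/4) = -658*143/4 = -47047/2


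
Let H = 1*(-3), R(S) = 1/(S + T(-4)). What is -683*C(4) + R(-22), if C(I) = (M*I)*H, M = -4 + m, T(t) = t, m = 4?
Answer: -1/26 ≈ -0.038462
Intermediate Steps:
M = 0 (M = -4 + 4 = 0)
R(S) = 1/(-4 + S) (R(S) = 1/(S - 4) = 1/(-4 + S))
H = -3
C(I) = 0 (C(I) = (0*I)*(-3) = 0*(-3) = 0)
-683*C(4) + R(-22) = -683*0 + 1/(-4 - 22) = 0 + 1/(-26) = 0 - 1/26 = -1/26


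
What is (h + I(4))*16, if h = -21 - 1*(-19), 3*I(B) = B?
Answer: -32/3 ≈ -10.667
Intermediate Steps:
I(B) = B/3
h = -2 (h = -21 + 19 = -2)
(h + I(4))*16 = (-2 + (⅓)*4)*16 = (-2 + 4/3)*16 = -⅔*16 = -32/3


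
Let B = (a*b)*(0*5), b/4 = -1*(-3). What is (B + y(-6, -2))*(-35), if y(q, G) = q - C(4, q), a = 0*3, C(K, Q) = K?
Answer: 350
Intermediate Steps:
a = 0
b = 12 (b = 4*(-1*(-3)) = 4*3 = 12)
y(q, G) = -4 + q (y(q, G) = q - 1*4 = q - 4 = -4 + q)
B = 0 (B = (0*12)*(0*5) = 0*0 = 0)
(B + y(-6, -2))*(-35) = (0 + (-4 - 6))*(-35) = (0 - 10)*(-35) = -10*(-35) = 350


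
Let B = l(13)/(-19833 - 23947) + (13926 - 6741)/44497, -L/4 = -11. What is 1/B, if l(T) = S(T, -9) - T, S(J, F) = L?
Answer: 1948078660/313179893 ≈ 6.2203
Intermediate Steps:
L = 44 (L = -4*(-11) = 44)
S(J, F) = 44
l(T) = 44 - T
B = 313179893/1948078660 (B = (44 - 1*13)/(-19833 - 23947) + (13926 - 6741)/44497 = (44 - 13)/(-43780) + 7185*(1/44497) = 31*(-1/43780) + 7185/44497 = -31/43780 + 7185/44497 = 313179893/1948078660 ≈ 0.16076)
1/B = 1/(313179893/1948078660) = 1948078660/313179893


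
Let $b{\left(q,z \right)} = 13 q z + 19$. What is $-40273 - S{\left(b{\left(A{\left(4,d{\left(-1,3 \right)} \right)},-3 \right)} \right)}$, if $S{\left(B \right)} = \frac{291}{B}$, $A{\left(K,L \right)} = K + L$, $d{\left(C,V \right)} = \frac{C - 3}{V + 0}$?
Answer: $- \frac{3422914}{85} \approx -40270.0$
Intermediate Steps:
$d{\left(C,V \right)} = \frac{-3 + C}{V}$
$b{\left(q,z \right)} = 19 + 13 q z$ ($b{\left(q,z \right)} = 13 q z + 19 = 19 + 13 q z$)
$-40273 - S{\left(b{\left(A{\left(4,d{\left(-1,3 \right)} \right)},-3 \right)} \right)} = -40273 - \frac{291}{19 + 13 \left(4 + \frac{-3 - 1}{3}\right) \left(-3\right)} = -40273 - \frac{291}{19 + 13 \left(4 + \frac{1}{3} \left(-4\right)\right) \left(-3\right)} = -40273 - \frac{291}{19 + 13 \left(4 - \frac{4}{3}\right) \left(-3\right)} = -40273 - \frac{291}{19 + 13 \cdot \frac{8}{3} \left(-3\right)} = -40273 - \frac{291}{19 - 104} = -40273 - \frac{291}{-85} = -40273 - 291 \left(- \frac{1}{85}\right) = -40273 - - \frac{291}{85} = -40273 + \frac{291}{85} = - \frac{3422914}{85}$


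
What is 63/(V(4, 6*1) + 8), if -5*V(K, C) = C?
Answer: 315/34 ≈ 9.2647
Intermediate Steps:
V(K, C) = -C/5
63/(V(4, 6*1) + 8) = 63/(-6/5 + 8) = 63/(34/5) = 63*(5/34) = 315/34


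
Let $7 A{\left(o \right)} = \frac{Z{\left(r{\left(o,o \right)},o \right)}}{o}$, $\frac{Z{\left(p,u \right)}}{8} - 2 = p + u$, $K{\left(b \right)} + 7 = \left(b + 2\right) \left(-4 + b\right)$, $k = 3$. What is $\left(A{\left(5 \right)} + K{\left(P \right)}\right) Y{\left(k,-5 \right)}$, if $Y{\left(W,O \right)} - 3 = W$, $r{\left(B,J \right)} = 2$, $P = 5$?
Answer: $\frac{432}{35} \approx 12.343$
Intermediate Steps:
$K{\left(b \right)} = -7 + \left(-4 + b\right) \left(2 + b\right)$ ($K{\left(b \right)} = -7 + \left(b + 2\right) \left(-4 + b\right) = -7 + \left(2 + b\right) \left(-4 + b\right) = -7 + \left(-4 + b\right) \left(2 + b\right)$)
$Y{\left(W,O \right)} = 3 + W$
$Z{\left(p,u \right)} = 16 + 8 p + 8 u$ ($Z{\left(p,u \right)} = 16 + 8 \left(p + u\right) = 16 + \left(8 p + 8 u\right) = 16 + 8 p + 8 u$)
$A{\left(o \right)} = \frac{32 + 8 o}{7 o}$ ($A{\left(o \right)} = \frac{\left(16 + 8 \cdot 2 + 8 o\right) \frac{1}{o}}{7} = \frac{\left(16 + 16 + 8 o\right) \frac{1}{o}}{7} = \frac{\left(32 + 8 o\right) \frac{1}{o}}{7} = \frac{\frac{1}{o} \left(32 + 8 o\right)}{7} = \frac{32 + 8 o}{7 o}$)
$\left(A{\left(5 \right)} + K{\left(P \right)}\right) Y{\left(k,-5 \right)} = \left(\frac{8 \left(4 + 5\right)}{7 \cdot 5} - \left(25 - 25\right)\right) \left(3 + 3\right) = \left(\frac{8}{7} \cdot \frac{1}{5} \cdot 9 - 0\right) 6 = \left(\frac{72}{35} + 0\right) 6 = \frac{72}{35} \cdot 6 = \frac{432}{35}$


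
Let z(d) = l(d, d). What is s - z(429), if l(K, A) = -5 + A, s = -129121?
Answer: -129545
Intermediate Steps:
z(d) = -5 + d
s - z(429) = -129121 - (-5 + 429) = -129121 - 1*424 = -129121 - 424 = -129545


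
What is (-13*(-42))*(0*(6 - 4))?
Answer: 0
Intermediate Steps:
(-13*(-42))*(0*(6 - 4)) = 546*(0*2) = 546*0 = 0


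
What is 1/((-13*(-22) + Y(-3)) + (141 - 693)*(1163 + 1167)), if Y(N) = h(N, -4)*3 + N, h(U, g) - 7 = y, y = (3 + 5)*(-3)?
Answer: -1/1285928 ≈ -7.7765e-7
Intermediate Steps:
y = -24 (y = 8*(-3) = -24)
h(U, g) = -17 (h(U, g) = 7 - 24 = -17)
Y(N) = -51 + N (Y(N) = -17*3 + N = -51 + N)
1/((-13*(-22) + Y(-3)) + (141 - 693)*(1163 + 1167)) = 1/((-13*(-22) + (-51 - 3)) + (141 - 693)*(1163 + 1167)) = 1/((286 - 54) - 552*2330) = 1/(232 - 1286160) = 1/(-1285928) = -1/1285928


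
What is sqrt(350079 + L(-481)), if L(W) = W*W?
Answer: 8*sqrt(9085) ≈ 762.52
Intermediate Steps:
L(W) = W**2
sqrt(350079 + L(-481)) = sqrt(350079 + (-481)**2) = sqrt(350079 + 231361) = sqrt(581440) = 8*sqrt(9085)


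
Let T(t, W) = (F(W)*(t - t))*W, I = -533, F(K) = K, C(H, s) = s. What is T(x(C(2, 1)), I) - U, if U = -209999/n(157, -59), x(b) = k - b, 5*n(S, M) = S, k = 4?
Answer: 1049995/157 ≈ 6687.9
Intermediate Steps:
n(S, M) = S/5
x(b) = 4 - b
T(t, W) = 0 (T(t, W) = (W*(t - t))*W = (W*0)*W = 0*W = 0)
U = -1049995/157 (U = -209999/((⅕)*157) = -209999/157/5 = -209999*5/157 = -1049995/157 ≈ -6687.9)
T(x(C(2, 1)), I) - U = 0 - 1*(-1049995/157) = 0 + 1049995/157 = 1049995/157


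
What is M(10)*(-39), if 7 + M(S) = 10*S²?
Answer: -38727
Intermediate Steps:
M(S) = -7 + 10*S²
M(10)*(-39) = (-7 + 10*10²)*(-39) = (-7 + 10*100)*(-39) = (-7 + 1000)*(-39) = 993*(-39) = -38727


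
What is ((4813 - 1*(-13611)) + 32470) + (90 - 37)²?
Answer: 53703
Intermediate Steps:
((4813 - 1*(-13611)) + 32470) + (90 - 37)² = ((4813 + 13611) + 32470) + 53² = (18424 + 32470) + 2809 = 50894 + 2809 = 53703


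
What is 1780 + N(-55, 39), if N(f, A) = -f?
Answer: 1835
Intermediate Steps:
1780 + N(-55, 39) = 1780 - 1*(-55) = 1780 + 55 = 1835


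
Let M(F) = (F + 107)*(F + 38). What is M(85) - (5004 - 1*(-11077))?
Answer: 7535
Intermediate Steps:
M(F) = (38 + F)*(107 + F) (M(F) = (107 + F)*(38 + F) = (38 + F)*(107 + F))
M(85) - (5004 - 1*(-11077)) = (4066 + 85² + 145*85) - (5004 - 1*(-11077)) = (4066 + 7225 + 12325) - (5004 + 11077) = 23616 - 1*16081 = 23616 - 16081 = 7535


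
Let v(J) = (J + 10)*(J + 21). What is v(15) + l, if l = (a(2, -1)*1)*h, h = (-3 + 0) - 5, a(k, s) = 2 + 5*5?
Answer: 684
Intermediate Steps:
a(k, s) = 27 (a(k, s) = 2 + 25 = 27)
h = -8 (h = -3 - 5 = -8)
v(J) = (10 + J)*(21 + J)
l = -216 (l = (27*1)*(-8) = 27*(-8) = -216)
v(15) + l = (210 + 15**2 + 31*15) - 216 = (210 + 225 + 465) - 216 = 900 - 216 = 684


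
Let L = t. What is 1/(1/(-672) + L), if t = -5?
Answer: -672/3361 ≈ -0.19994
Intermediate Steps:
L = -5
1/(1/(-672) + L) = 1/(1/(-672) - 5) = 1/(-1/672 - 5) = 1/(-3361/672) = -672/3361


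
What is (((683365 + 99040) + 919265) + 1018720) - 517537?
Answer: 2202853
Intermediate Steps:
(((683365 + 99040) + 919265) + 1018720) - 517537 = ((782405 + 919265) + 1018720) - 517537 = (1701670 + 1018720) - 517537 = 2720390 - 517537 = 2202853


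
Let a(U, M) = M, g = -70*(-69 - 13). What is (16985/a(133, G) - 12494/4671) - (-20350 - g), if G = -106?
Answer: 12837176041/495126 ≈ 25927.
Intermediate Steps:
g = 5740 (g = -70*(-82) = 5740)
(16985/a(133, G) - 12494/4671) - (-20350 - g) = (16985/(-106) - 12494/4671) - (-20350 - 1*5740) = (16985*(-1/106) - 12494*1/4671) - (-20350 - 5740) = (-16985/106 - 12494/4671) - 1*(-26090) = -80661299/495126 + 26090 = 12837176041/495126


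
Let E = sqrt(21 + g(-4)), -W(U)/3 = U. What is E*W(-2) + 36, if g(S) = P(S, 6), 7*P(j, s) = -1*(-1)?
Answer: 36 + 12*sqrt(259)/7 ≈ 63.589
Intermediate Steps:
W(U) = -3*U
P(j, s) = 1/7 (P(j, s) = (-1*(-1))/7 = (1/7)*1 = 1/7)
g(S) = 1/7
E = 2*sqrt(259)/7 (E = sqrt(21 + 1/7) = sqrt(148/7) = 2*sqrt(259)/7 ≈ 4.5981)
E*W(-2) + 36 = (2*sqrt(259)/7)*(-3*(-2)) + 36 = (2*sqrt(259)/7)*6 + 36 = 12*sqrt(259)/7 + 36 = 36 + 12*sqrt(259)/7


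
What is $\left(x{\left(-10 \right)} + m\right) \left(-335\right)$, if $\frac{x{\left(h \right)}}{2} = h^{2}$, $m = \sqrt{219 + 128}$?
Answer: $-67000 - 335 \sqrt{347} \approx -73240.0$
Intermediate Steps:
$m = \sqrt{347} \approx 18.628$
$x{\left(h \right)} = 2 h^{2}$
$\left(x{\left(-10 \right)} + m\right) \left(-335\right) = \left(2 \left(-10\right)^{2} + \sqrt{347}\right) \left(-335\right) = \left(2 \cdot 100 + \sqrt{347}\right) \left(-335\right) = \left(200 + \sqrt{347}\right) \left(-335\right) = -67000 - 335 \sqrt{347}$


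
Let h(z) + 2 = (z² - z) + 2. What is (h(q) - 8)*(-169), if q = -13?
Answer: -29406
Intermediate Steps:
h(z) = z² - z (h(z) = -2 + ((z² - z) + 2) = -2 + (2 + z² - z) = z² - z)
(h(q) - 8)*(-169) = (-13*(-1 - 13) - 8)*(-169) = (-13*(-14) - 8)*(-169) = (182 - 8)*(-169) = 174*(-169) = -29406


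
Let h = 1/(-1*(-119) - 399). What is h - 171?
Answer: -47881/280 ≈ -171.00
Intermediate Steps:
h = -1/280 (h = 1/(119 - 399) = 1/(-280) = -1/280 ≈ -0.0035714)
h - 171 = -1/280 - 171 = -47881/280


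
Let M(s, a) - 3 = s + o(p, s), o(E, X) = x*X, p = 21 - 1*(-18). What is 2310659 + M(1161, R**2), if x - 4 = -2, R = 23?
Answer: 2314145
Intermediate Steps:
p = 39 (p = 21 + 18 = 39)
x = 2 (x = 4 - 2 = 2)
o(E, X) = 2*X
M(s, a) = 3 + 3*s (M(s, a) = 3 + (s + 2*s) = 3 + 3*s)
2310659 + M(1161, R**2) = 2310659 + (3 + 3*1161) = 2310659 + (3 + 3483) = 2310659 + 3486 = 2314145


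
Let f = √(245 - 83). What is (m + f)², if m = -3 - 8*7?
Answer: 3643 - 1062*√2 ≈ 2141.1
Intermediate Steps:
f = 9*√2 (f = √162 = 9*√2 ≈ 12.728)
m = -59 (m = -3 - 56 = -59)
(m + f)² = (-59 + 9*√2)²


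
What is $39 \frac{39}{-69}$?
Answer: $- \frac{507}{23} \approx -22.043$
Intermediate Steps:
$39 \frac{39}{-69} = 39 \cdot 39 \left(- \frac{1}{69}\right) = 39 \left(- \frac{13}{23}\right) = - \frac{507}{23}$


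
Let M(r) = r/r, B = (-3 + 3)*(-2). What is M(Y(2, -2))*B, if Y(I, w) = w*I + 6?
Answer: 0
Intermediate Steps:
B = 0 (B = 0*(-2) = 0)
Y(I, w) = 6 + I*w (Y(I, w) = I*w + 6 = 6 + I*w)
M(r) = 1
M(Y(2, -2))*B = 1*0 = 0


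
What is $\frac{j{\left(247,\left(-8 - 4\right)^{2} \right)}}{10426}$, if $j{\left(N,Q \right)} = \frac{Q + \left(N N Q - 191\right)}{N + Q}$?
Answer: $\frac{8785249}{4076566} \approx 2.1551$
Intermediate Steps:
$j{\left(N,Q \right)} = \frac{-191 + Q + Q N^{2}}{N + Q}$ ($j{\left(N,Q \right)} = \frac{Q + \left(N^{2} Q - 191\right)}{N + Q} = \frac{Q + \left(Q N^{2} - 191\right)}{N + Q} = \frac{Q + \left(-191 + Q N^{2}\right)}{N + Q} = \frac{-191 + Q + Q N^{2}}{N + Q}$)
$\frac{j{\left(247,\left(-8 - 4\right)^{2} \right)}}{10426} = \frac{\frac{1}{247 + \left(-8 - 4\right)^{2}} \left(-191 + \left(-8 - 4\right)^{2} + \left(-8 - 4\right)^{2} \cdot 247^{2}\right)}{10426} = \frac{-191 + \left(-12\right)^{2} + \left(-12\right)^{2} \cdot 61009}{247 + \left(-12\right)^{2}} \cdot \frac{1}{10426} = \frac{-191 + 144 + 144 \cdot 61009}{247 + 144} \cdot \frac{1}{10426} = \frac{-191 + 144 + 8785296}{391} \cdot \frac{1}{10426} = \frac{1}{391} \cdot 8785249 \cdot \frac{1}{10426} = \frac{8785249}{391} \cdot \frac{1}{10426} = \frac{8785249}{4076566}$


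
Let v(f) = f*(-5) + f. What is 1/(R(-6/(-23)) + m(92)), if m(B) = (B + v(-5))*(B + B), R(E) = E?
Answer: 23/473990 ≈ 4.8524e-5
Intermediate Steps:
v(f) = -4*f (v(f) = -5*f + f = -4*f)
m(B) = 2*B*(20 + B) (m(B) = (B - 4*(-5))*(B + B) = (B + 20)*(2*B) = (20 + B)*(2*B) = 2*B*(20 + B))
1/(R(-6/(-23)) + m(92)) = 1/(-6/(-23) + 2*92*(20 + 92)) = 1/(-6*(-1/23) + 2*92*112) = 1/(6/23 + 20608) = 1/(473990/23) = 23/473990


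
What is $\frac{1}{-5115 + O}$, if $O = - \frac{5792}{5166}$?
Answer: $- \frac{2583}{13214941} \approx -0.00019546$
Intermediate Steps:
$O = - \frac{2896}{2583}$ ($O = \left(-5792\right) \frac{1}{5166} = - \frac{2896}{2583} \approx -1.1212$)
$\frac{1}{-5115 + O} = \frac{1}{-5115 - \frac{2896}{2583}} = \frac{1}{- \frac{13214941}{2583}} = - \frac{2583}{13214941}$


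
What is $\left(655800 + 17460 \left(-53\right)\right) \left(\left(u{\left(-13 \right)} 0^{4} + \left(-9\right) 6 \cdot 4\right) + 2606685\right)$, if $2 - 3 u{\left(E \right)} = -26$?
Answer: $-702651913020$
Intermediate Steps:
$u{\left(E \right)} = \frac{28}{3}$ ($u{\left(E \right)} = \frac{2}{3} - - \frac{26}{3} = \frac{2}{3} + \frac{26}{3} = \frac{28}{3}$)
$\left(655800 + 17460 \left(-53\right)\right) \left(\left(u{\left(-13 \right)} 0^{4} + \left(-9\right) 6 \cdot 4\right) + 2606685\right) = \left(655800 + 17460 \left(-53\right)\right) \left(\left(\frac{28 \cdot 0^{4}}{3} + \left(-9\right) 6 \cdot 4\right) + 2606685\right) = \left(655800 - 925380\right) \left(\left(\frac{28}{3} \cdot 0 - 216\right) + 2606685\right) = - 269580 \left(\left(0 - 216\right) + 2606685\right) = - 269580 \left(-216 + 2606685\right) = \left(-269580\right) 2606469 = -702651913020$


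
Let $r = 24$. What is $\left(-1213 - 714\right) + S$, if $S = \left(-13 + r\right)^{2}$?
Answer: $-1806$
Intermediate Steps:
$S = 121$ ($S = \left(-13 + 24\right)^{2} = 11^{2} = 121$)
$\left(-1213 - 714\right) + S = \left(-1213 - 714\right) + 121 = -1927 + 121 = -1806$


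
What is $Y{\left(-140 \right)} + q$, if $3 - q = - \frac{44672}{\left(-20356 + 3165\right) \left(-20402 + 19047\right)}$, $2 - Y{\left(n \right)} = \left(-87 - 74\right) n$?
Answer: $- \frac{524925851003}{23293805} \approx -22535.0$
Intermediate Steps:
$Y{\left(n \right)} = 2 + 161 n$ ($Y{\left(n \right)} = 2 - \left(-87 - 74\right) n = 2 - - 161 n = 2 + 161 n$)
$q = \frac{69926087}{23293805}$ ($q = 3 - - \frac{44672}{\left(-20356 + 3165\right) \left(-20402 + 19047\right)} = 3 - - \frac{44672}{\left(-17191\right) \left(-1355\right)} = 3 - - \frac{44672}{23293805} = 3 + \frac{44672}{23293805} = \frac{69926087}{23293805} \approx 3.0019$)
$Y{\left(-140 \right)} + q = \left(2 + 161 \left(-140\right)\right) + \frac{69926087}{23293805} = \left(2 - 22540\right) + \frac{69926087}{23293805} = -22538 + \frac{69926087}{23293805} = - \frac{524925851003}{23293805}$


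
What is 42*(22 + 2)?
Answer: 1008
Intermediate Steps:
42*(22 + 2) = 42*24 = 1008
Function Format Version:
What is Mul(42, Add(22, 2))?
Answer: 1008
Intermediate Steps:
Mul(42, Add(22, 2)) = Mul(42, 24) = 1008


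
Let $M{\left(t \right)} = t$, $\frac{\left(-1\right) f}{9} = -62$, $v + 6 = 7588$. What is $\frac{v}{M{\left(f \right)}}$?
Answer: $\frac{3791}{279} \approx 13.588$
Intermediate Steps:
$v = 7582$ ($v = -6 + 7588 = 7582$)
$f = 558$ ($f = \left(-9\right) \left(-62\right) = 558$)
$\frac{v}{M{\left(f \right)}} = \frac{7582}{558} = 7582 \cdot \frac{1}{558} = \frac{3791}{279}$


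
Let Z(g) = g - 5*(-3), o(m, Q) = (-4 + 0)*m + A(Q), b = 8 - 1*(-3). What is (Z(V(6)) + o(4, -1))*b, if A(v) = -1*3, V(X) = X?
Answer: 22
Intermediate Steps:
A(v) = -3
b = 11 (b = 8 + 3 = 11)
o(m, Q) = -3 - 4*m (o(m, Q) = (-4 + 0)*m - 3 = -4*m - 3 = -3 - 4*m)
Z(g) = 15 + g (Z(g) = g + 15 = 15 + g)
(Z(V(6)) + o(4, -1))*b = ((15 + 6) + (-3 - 4*4))*11 = (21 + (-3 - 16))*11 = (21 - 19)*11 = 2*11 = 22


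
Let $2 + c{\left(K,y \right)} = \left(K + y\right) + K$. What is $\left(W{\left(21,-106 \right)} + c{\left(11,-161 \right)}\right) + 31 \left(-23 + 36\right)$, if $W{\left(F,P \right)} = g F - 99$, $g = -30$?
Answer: $-467$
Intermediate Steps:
$W{\left(F,P \right)} = -99 - 30 F$ ($W{\left(F,P \right)} = - 30 F - 99 = -99 - 30 F$)
$c{\left(K,y \right)} = -2 + y + 2 K$ ($c{\left(K,y \right)} = -2 + \left(\left(K + y\right) + K\right) = -2 + \left(y + 2 K\right) = -2 + y + 2 K$)
$\left(W{\left(21,-106 \right)} + c{\left(11,-161 \right)}\right) + 31 \left(-23 + 36\right) = \left(\left(-99 - 630\right) - 141\right) + 31 \left(-23 + 36\right) = \left(\left(-99 - 630\right) - 141\right) + 31 \cdot 13 = \left(-729 - 141\right) + 403 = -870 + 403 = -467$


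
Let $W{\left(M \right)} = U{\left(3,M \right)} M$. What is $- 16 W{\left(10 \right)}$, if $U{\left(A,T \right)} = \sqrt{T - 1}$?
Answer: $-480$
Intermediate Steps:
$U{\left(A,T \right)} = \sqrt{-1 + T}$
$W{\left(M \right)} = M \sqrt{-1 + M}$ ($W{\left(M \right)} = \sqrt{-1 + M} M = M \sqrt{-1 + M}$)
$- 16 W{\left(10 \right)} = - 16 \cdot 10 \sqrt{-1 + 10} = - 16 \cdot 10 \sqrt{9} = - 16 \cdot 10 \cdot 3 = \left(-16\right) 30 = -480$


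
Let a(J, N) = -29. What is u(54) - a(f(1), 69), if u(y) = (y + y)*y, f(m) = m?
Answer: 5861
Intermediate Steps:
u(y) = 2*y² (u(y) = (2*y)*y = 2*y²)
u(54) - a(f(1), 69) = 2*54² - 1*(-29) = 2*2916 + 29 = 5832 + 29 = 5861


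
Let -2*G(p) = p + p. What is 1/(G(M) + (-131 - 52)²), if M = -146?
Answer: 1/33635 ≈ 2.9731e-5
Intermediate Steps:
G(p) = -p (G(p) = -(p + p)/2 = -p)
1/(G(M) + (-131 - 52)²) = 1/(-1*(-146) + (-131 - 52)²) = 1/(146 + (-183)²) = 1/(146 + 33489) = 1/33635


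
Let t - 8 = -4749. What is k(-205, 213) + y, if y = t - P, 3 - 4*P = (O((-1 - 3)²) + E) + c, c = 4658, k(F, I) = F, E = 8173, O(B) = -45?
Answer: -7001/4 ≈ -1750.3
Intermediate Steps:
t = -4741 (t = 8 - 4749 = -4741)
P = -12783/4 (P = ¾ - ((-45 + 8173) + 4658)/4 = ¾ - (8128 + 4658)/4 = ¾ - ¼*12786 = ¾ - 6393/2 = -12783/4 ≈ -3195.8)
y = -6181/4 (y = -4741 - 1*(-12783/4) = -4741 + 12783/4 = -6181/4 ≈ -1545.3)
k(-205, 213) + y = -205 - 6181/4 = -7001/4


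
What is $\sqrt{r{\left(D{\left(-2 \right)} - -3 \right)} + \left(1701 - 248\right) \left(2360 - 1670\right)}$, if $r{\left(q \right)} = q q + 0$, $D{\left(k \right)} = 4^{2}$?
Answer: $\sqrt{1002931} \approx 1001.5$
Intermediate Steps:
$D{\left(k \right)} = 16$
$r{\left(q \right)} = q^{2}$ ($r{\left(q \right)} = q^{2} + 0 = q^{2}$)
$\sqrt{r{\left(D{\left(-2 \right)} - -3 \right)} + \left(1701 - 248\right) \left(2360 - 1670\right)} = \sqrt{\left(16 - -3\right)^{2} + \left(1701 - 248\right) \left(2360 - 1670\right)} = \sqrt{\left(16 + 3\right)^{2} + 1453 \cdot 690} = \sqrt{19^{2} + 1002570} = \sqrt{361 + 1002570} = \sqrt{1002931}$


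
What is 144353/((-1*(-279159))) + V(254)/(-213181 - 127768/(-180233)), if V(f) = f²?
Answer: 2300312430225713/10725881547616395 ≈ 0.21446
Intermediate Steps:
144353/((-1*(-279159))) + V(254)/(-213181 - 127768/(-180233)) = 144353/((-1*(-279159))) + 254²/(-213181 - 127768/(-180233)) = 144353/279159 + 64516/(-213181 - 127768*(-1)/180233) = 144353*(1/279159) + 64516/(-213181 - 1*(-127768/180233)) = 144353/279159 + 64516/(-213181 + 127768/180233) = 144353/279159 + 64516/(-38422123405/180233) = 144353/279159 + 64516*(-180233/38422123405) = 144353/279159 - 11627912228/38422123405 = 2300312430225713/10725881547616395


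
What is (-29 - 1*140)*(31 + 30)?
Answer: -10309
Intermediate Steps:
(-29 - 1*140)*(31 + 30) = (-29 - 140)*61 = -169*61 = -10309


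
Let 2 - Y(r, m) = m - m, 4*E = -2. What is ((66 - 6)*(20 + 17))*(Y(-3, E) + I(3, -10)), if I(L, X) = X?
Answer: -17760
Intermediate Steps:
E = -1/2 (E = (1/4)*(-2) = -1/2 ≈ -0.50000)
Y(r, m) = 2 (Y(r, m) = 2 - (m - m) = 2 - 1*0 = 2 + 0 = 2)
((66 - 6)*(20 + 17))*(Y(-3, E) + I(3, -10)) = ((66 - 6)*(20 + 17))*(2 - 10) = (60*37)*(-8) = 2220*(-8) = -17760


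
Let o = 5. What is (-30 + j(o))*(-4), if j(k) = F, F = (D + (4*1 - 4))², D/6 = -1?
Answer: -24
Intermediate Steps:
D = -6 (D = 6*(-1) = -6)
F = 36 (F = (-6 + (4*1 - 4))² = (-6 + (4 - 4))² = (-6 + 0)² = (-6)² = 36)
j(k) = 36
(-30 + j(o))*(-4) = (-30 + 36)*(-4) = 6*(-4) = -24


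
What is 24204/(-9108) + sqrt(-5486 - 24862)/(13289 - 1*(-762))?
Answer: -2017/759 + 6*I*sqrt(843)/14051 ≈ -2.6574 + 0.012398*I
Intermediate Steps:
24204/(-9108) + sqrt(-5486 - 24862)/(13289 - 1*(-762)) = 24204*(-1/9108) + sqrt(-30348)/(13289 + 762) = -2017/759 + (6*I*sqrt(843))/14051 = -2017/759 + (6*I*sqrt(843))*(1/14051) = -2017/759 + 6*I*sqrt(843)/14051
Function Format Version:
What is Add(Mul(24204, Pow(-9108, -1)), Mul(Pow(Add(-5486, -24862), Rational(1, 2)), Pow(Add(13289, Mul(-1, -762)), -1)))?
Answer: Add(Rational(-2017, 759), Mul(Rational(6, 14051), I, Pow(843, Rational(1, 2)))) ≈ Add(-2.6574, Mul(0.012398, I))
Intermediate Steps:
Add(Mul(24204, Pow(-9108, -1)), Mul(Pow(Add(-5486, -24862), Rational(1, 2)), Pow(Add(13289, Mul(-1, -762)), -1))) = Add(Mul(24204, Rational(-1, 9108)), Mul(Pow(-30348, Rational(1, 2)), Pow(Add(13289, 762), -1))) = Add(Rational(-2017, 759), Mul(Mul(6, I, Pow(843, Rational(1, 2))), Pow(14051, -1))) = Add(Rational(-2017, 759), Mul(Mul(6, I, Pow(843, Rational(1, 2))), Rational(1, 14051))) = Add(Rational(-2017, 759), Mul(Rational(6, 14051), I, Pow(843, Rational(1, 2))))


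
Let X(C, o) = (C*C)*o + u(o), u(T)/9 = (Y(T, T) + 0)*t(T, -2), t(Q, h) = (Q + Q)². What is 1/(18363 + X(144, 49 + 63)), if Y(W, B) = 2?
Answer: 1/3243963 ≈ 3.0827e-7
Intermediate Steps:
t(Q, h) = 4*Q² (t(Q, h) = (2*Q)² = 4*Q²)
u(T) = 72*T² (u(T) = 9*((2 + 0)*(4*T²)) = 9*(2*(4*T²)) = 9*(8*T²) = 72*T²)
X(C, o) = 72*o² + o*C² (X(C, o) = (C*C)*o + 72*o² = C²*o + 72*o² = o*C² + 72*o² = 72*o² + o*C²)
1/(18363 + X(144, 49 + 63)) = 1/(18363 + (49 + 63)*(144² + 72*(49 + 63))) = 1/(18363 + 112*(20736 + 72*112)) = 1/(18363 + 112*(20736 + 8064)) = 1/(18363 + 112*28800) = 1/(18363 + 3225600) = 1/3243963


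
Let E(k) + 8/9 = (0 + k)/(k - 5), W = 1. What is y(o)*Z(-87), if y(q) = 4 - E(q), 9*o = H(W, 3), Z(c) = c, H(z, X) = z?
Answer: -56405/132 ≈ -427.31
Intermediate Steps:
o = ⅑ (o = (⅑)*1 = ⅑ ≈ 0.11111)
E(k) = -8/9 + k/(-5 + k) (E(k) = -8/9 + (0 + k)/(k - 5) = -8/9 + k/(-5 + k))
y(q) = 4 - (40 + q)/(9*(-5 + q))
y(o)*Z(-87) = (5*(-44 + 7*(⅑))/(9*(-5 + ⅑)))*(-87) = (5*(-44 + 7/9)/(9*(-44/9)))*(-87) = ((5/9)*(-9/44)*(-389/9))*(-87) = (1945/396)*(-87) = -56405/132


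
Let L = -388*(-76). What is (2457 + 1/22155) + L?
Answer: 707741476/22155 ≈ 31945.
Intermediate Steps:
L = 29488
(2457 + 1/22155) + L = (2457 + 1/22155) + 29488 = 54434836/22155 + 29488 = 707741476/22155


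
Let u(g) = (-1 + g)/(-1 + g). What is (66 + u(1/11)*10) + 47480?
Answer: 47556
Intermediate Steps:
u(g) = 1
(66 + u(1/11)*10) + 47480 = (66 + 1*10) + 47480 = (66 + 10) + 47480 = 76 + 47480 = 47556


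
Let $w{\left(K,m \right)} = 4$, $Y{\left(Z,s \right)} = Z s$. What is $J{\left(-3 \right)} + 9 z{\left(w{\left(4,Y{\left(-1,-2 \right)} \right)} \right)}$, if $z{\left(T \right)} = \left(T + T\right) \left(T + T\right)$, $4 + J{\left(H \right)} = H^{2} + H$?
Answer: $578$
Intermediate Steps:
$J{\left(H \right)} = -4 + H + H^{2}$ ($J{\left(H \right)} = -4 + \left(H^{2} + H\right) = -4 + \left(H + H^{2}\right) = -4 + H + H^{2}$)
$z{\left(T \right)} = 4 T^{2}$ ($z{\left(T \right)} = 2 T 2 T = 4 T^{2}$)
$J{\left(-3 \right)} + 9 z{\left(w{\left(4,Y{\left(-1,-2 \right)} \right)} \right)} = \left(-4 - 3 + \left(-3\right)^{2}\right) + 9 \cdot 4 \cdot 4^{2} = \left(-4 - 3 + 9\right) + 9 \cdot 4 \cdot 16 = 2 + 9 \cdot 64 = 2 + 576 = 578$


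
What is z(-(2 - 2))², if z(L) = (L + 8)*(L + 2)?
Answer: 256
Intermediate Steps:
z(L) = (2 + L)*(8 + L) (z(L) = (8 + L)*(2 + L) = (2 + L)*(8 + L))
z(-(2 - 2))² = (16 + (-(2 - 2))² + 10*(-(2 - 2)))² = (16 + (-1*0)² + 10*(-1*0))² = (16 + 0² + 10*0)² = (16 + 0 + 0)² = 16² = 256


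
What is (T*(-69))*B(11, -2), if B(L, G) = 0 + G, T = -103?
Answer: -14214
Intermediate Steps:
B(L, G) = G
(T*(-69))*B(11, -2) = -103*(-69)*(-2) = 7107*(-2) = -14214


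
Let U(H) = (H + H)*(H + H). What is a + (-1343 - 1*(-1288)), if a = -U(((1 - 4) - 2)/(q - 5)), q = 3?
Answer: -80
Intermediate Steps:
U(H) = 4*H² (U(H) = (2*H)*(2*H) = 4*H²)
a = -25 (a = -4*(((1 - 4) - 2)/(3 - 5))² = -4*((-3 - 2)/(-2))² = -4*(-5*(-½))² = -4*(5/2)² = -4*25/4 = -1*25 = -25)
a + (-1343 - 1*(-1288)) = -25 + (-1343 - 1*(-1288)) = -25 + (-1343 + 1288) = -25 - 55 = -80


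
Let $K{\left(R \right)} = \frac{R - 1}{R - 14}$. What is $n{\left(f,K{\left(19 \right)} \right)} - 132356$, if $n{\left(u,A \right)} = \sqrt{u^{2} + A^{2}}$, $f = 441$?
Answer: $-132356 + \frac{9 \sqrt{60029}}{5} \approx -1.3192 \cdot 10^{5}$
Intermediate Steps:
$K{\left(R \right)} = \frac{-1 + R}{-14 + R}$
$n{\left(u,A \right)} = \sqrt{A^{2} + u^{2}}$
$n{\left(f,K{\left(19 \right)} \right)} - 132356 = \sqrt{\left(\frac{-1 + 19}{-14 + 19}\right)^{2} + 441^{2}} - 132356 = \sqrt{\left(\frac{1}{5} \cdot 18\right)^{2} + 194481} - 132356 = \sqrt{\left(\frac{18}{5}\right)^{2} + 194481} - 132356 = \sqrt{\frac{324}{25} + 194481} - 132356 = \sqrt{\frac{4862349}{25}} - 132356 = \frac{9 \sqrt{60029}}{5} - 132356 = -132356 + \frac{9 \sqrt{60029}}{5}$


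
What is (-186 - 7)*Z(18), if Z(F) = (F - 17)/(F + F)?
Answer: -193/36 ≈ -5.3611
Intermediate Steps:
Z(F) = (-17 + F)/(2*F) (Z(F) = (-17 + F)/((2*F)) = (-17 + F)*(1/(2*F)) = (-17 + F)/(2*F))
(-186 - 7)*Z(18) = (-186 - 7)*((½)*(-17 + 18)/18) = -193/(2*18) = -193*1/36 = -193/36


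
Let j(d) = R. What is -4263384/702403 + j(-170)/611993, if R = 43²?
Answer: -2607862421165/429865719179 ≈ -6.0667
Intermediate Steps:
R = 1849
j(d) = 1849
-4263384/702403 + j(-170)/611993 = -4263384/702403 + 1849/611993 = -2607862421165/429865719179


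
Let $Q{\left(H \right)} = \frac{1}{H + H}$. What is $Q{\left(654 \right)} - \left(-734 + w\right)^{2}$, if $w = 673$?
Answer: $- \frac{4867067}{1308} \approx -3721.0$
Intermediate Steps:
$Q{\left(H \right)} = \frac{1}{2 H}$
$Q{\left(654 \right)} - \left(-734 + w\right)^{2} = \frac{1}{2 \cdot 654} - \left(-734 + 673\right)^{2} = \frac{1}{2} \cdot \frac{1}{654} - \left(-61\right)^{2} = \frac{1}{1308} - 3721 = - \frac{4867067}{1308}$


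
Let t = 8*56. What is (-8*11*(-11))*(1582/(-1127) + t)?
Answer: 69601136/161 ≈ 4.3231e+5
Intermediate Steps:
t = 448
(-8*11*(-11))*(1582/(-1127) + t) = (-8*11*(-11))*(1582/(-1127) + 448) = (-88*(-11))*(1582*(-1/1127) + 448) = 968*(-226/161 + 448) = 968*(71902/161) = 69601136/161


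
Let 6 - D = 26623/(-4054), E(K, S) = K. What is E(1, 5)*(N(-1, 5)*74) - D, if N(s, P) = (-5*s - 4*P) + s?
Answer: -4850883/4054 ≈ -1196.6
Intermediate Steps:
N(s, P) = -4*P - 4*s
D = 50947/4054 (D = 6 - 26623/(-4054) = 6 - 26623*(-1)/4054 = 6 - 1*(-26623/4054) = 6 + 26623/4054 = 50947/4054 ≈ 12.567)
E(1, 5)*(N(-1, 5)*74) - D = 1*((-4*5 - 4*(-1))*74) - 1*50947/4054 = 1*((-20 + 4)*74) - 50947/4054 = 1*(-16*74) - 50947/4054 = 1*(-1184) - 50947/4054 = -1184 - 50947/4054 = -4850883/4054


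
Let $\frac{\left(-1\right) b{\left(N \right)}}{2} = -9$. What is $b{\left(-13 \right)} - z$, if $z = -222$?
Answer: $240$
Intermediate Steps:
$b{\left(N \right)} = 18$ ($b{\left(N \right)} = \left(-2\right) \left(-9\right) = 18$)
$b{\left(-13 \right)} - z = 18 - -222 = 18 + 222 = 240$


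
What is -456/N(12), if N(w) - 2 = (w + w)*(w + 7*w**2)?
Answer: -228/12241 ≈ -0.018626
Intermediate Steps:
N(w) = 2 + 2*w*(w + 7*w**2) (N(w) = 2 + (w + w)*(w + 7*w**2) = 2 + (2*w)*(w + 7*w**2) = 2 + 2*w*(w + 7*w**2))
-456/N(12) = -456/(2 + 2*12**2 + 14*12**3) = -456/(2 + 2*144 + 14*1728) = -456/(2 + 288 + 24192) = -456/24482 = -456*1/24482 = -228/12241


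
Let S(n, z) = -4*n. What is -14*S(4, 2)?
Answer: 224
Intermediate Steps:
-14*S(4, 2) = -(-56)*4 = -14*(-16) = 224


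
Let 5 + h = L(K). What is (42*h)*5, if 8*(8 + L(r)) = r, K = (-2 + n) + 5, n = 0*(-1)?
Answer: -10605/4 ≈ -2651.3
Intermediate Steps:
n = 0
K = 3 (K = (-2 + 0) + 5 = -2 + 5 = 3)
L(r) = -8 + r/8
h = -101/8 (h = -5 + (-8 + (⅛)*3) = -5 + (-8 + 3/8) = -5 - 61/8 = -101/8 ≈ -12.625)
(42*h)*5 = (42*(-101/8))*5 = -2121/4*5 = -10605/4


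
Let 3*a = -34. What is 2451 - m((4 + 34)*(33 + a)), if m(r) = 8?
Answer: 2443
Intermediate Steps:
a = -34/3 (a = (⅓)*(-34) = -34/3 ≈ -11.333)
2451 - m((4 + 34)*(33 + a)) = 2451 - 1*8 = 2451 - 8 = 2443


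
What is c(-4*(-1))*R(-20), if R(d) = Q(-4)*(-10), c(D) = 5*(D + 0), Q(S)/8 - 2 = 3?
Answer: -8000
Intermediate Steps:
Q(S) = 40 (Q(S) = 16 + 8*3 = 16 + 24 = 40)
c(D) = 5*D
R(d) = -400 (R(d) = 40*(-10) = -400)
c(-4*(-1))*R(-20) = (5*(-4*(-1)))*(-400) = (5*4)*(-400) = 20*(-400) = -8000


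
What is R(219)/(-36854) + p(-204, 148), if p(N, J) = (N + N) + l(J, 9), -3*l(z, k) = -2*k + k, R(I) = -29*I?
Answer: -14919519/36854 ≈ -404.83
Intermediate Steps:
l(z, k) = k/3 (l(z, k) = -(-2*k + k)/3 = -(-1)*k/3 = k/3)
p(N, J) = 3 + 2*N (p(N, J) = (N + N) + (⅓)*9 = 2*N + 3 = 3 + 2*N)
R(219)/(-36854) + p(-204, 148) = -29*219/(-36854) + (3 + 2*(-204)) = -6351*(-1/36854) + (3 - 408) = 6351/36854 - 405 = -14919519/36854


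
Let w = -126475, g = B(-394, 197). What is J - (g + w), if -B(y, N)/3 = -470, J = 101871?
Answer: 226936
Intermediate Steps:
B(y, N) = 1410 (B(y, N) = -3*(-470) = 1410)
g = 1410
J - (g + w) = 101871 - (1410 - 126475) = 101871 - 1*(-125065) = 101871 + 125065 = 226936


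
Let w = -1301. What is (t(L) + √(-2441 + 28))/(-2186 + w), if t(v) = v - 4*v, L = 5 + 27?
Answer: 96/3487 - I*√2413/3487 ≈ 0.027531 - 0.014087*I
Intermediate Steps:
L = 32
t(v) = -3*v
(t(L) + √(-2441 + 28))/(-2186 + w) = (-3*32 + √(-2441 + 28))/(-2186 - 1301) = (-96 + √(-2413))/(-3487) = (-96 + I*√2413)*(-1/3487) = 96/3487 - I*√2413/3487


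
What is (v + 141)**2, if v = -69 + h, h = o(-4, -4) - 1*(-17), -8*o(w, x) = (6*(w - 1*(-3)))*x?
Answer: 7396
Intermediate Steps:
o(w, x) = -x*(18 + 6*w)/8 (o(w, x) = -6*(w - 1*(-3))*x/8 = -6*(w + 3)*x/8 = -6*(3 + w)*x/8 = -(18 + 6*w)*x/8 = -x*(18 + 6*w)/8)
h = 14 (h = -3/4*(-4)*(3 - 4) - 1*(-17) = -3/4*(-4)*(-1) + 17 = -3 + 17 = 14)
v = -55 (v = -69 + 14 = -55)
(v + 141)**2 = (-55 + 141)**2 = 86**2 = 7396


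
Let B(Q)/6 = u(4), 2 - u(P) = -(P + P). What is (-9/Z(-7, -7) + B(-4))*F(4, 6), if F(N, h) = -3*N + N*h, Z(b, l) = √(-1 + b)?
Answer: 720 + 27*I*√2 ≈ 720.0 + 38.184*I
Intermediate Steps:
u(P) = 2 + 2*P (u(P) = 2 - (-1)*(P + P) = 2 - (-1)*2*P = 2 - (-2)*P = 2 + 2*P)
B(Q) = 60 (B(Q) = 6*(2 + 2*4) = 6*(2 + 8) = 6*10 = 60)
(-9/Z(-7, -7) + B(-4))*F(4, 6) = (-9/√(-1 - 7) + 60)*(4*(-3 + 6)) = (-9*(-I*√2/4) + 60)*(4*3) = (-9*(-I*√2/4) + 60)*12 = (-(-9)*I*√2/4 + 60)*12 = (9*I*√2/4 + 60)*12 = (60 + 9*I*√2/4)*12 = 720 + 27*I*√2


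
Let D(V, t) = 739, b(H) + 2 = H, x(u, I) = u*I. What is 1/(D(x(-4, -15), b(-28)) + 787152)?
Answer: 1/787891 ≈ 1.2692e-6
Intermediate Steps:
x(u, I) = I*u
b(H) = -2 + H
1/(D(x(-4, -15), b(-28)) + 787152) = 1/(739 + 787152) = 1/787891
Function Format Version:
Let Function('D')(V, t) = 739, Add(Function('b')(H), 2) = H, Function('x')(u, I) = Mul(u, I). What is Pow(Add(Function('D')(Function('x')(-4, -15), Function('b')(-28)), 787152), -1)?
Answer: Rational(1, 787891) ≈ 1.2692e-6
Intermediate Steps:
Function('x')(u, I) = Mul(I, u)
Function('b')(H) = Add(-2, H)
Pow(Add(Function('D')(Function('x')(-4, -15), Function('b')(-28)), 787152), -1) = Pow(Add(739, 787152), -1) = Pow(787891, -1) = Rational(1, 787891)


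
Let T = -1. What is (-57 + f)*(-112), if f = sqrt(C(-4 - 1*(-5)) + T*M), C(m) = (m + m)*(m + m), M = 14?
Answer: 6384 - 112*I*sqrt(10) ≈ 6384.0 - 354.18*I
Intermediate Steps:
C(m) = 4*m**2 (C(m) = (2*m)*(2*m) = 4*m**2)
f = I*sqrt(10) (f = sqrt(4*(-4 - 1*(-5))**2 - 1*14) = sqrt(4*(-4 + 5)**2 - 14) = sqrt(4*1**2 - 14) = sqrt(4*1 - 14) = sqrt(4 - 14) = sqrt(-10) = I*sqrt(10) ≈ 3.1623*I)
(-57 + f)*(-112) = (-57 + I*sqrt(10))*(-112) = 6384 - 112*I*sqrt(10)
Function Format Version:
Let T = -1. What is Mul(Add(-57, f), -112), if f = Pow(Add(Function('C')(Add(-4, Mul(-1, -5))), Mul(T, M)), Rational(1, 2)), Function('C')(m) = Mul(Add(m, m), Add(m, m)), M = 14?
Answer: Add(6384, Mul(-112, I, Pow(10, Rational(1, 2)))) ≈ Add(6384.0, Mul(-354.18, I))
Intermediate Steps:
Function('C')(m) = Mul(4, Pow(m, 2)) (Function('C')(m) = Mul(Mul(2, m), Mul(2, m)) = Mul(4, Pow(m, 2)))
f = Mul(I, Pow(10, Rational(1, 2))) (f = Pow(Add(Mul(4, Pow(Add(-4, Mul(-1, -5)), 2)), Mul(-1, 14)), Rational(1, 2)) = Pow(Add(Mul(4, Pow(Add(-4, 5), 2)), -14), Rational(1, 2)) = Pow(Add(Mul(4, Pow(1, 2)), -14), Rational(1, 2)) = Pow(Add(Mul(4, 1), -14), Rational(1, 2)) = Pow(Add(4, -14), Rational(1, 2)) = Pow(-10, Rational(1, 2)) = Mul(I, Pow(10, Rational(1, 2))) ≈ Mul(3.1623, I))
Mul(Add(-57, f), -112) = Mul(Add(-57, Mul(I, Pow(10, Rational(1, 2)))), -112) = Add(6384, Mul(-112, I, Pow(10, Rational(1, 2))))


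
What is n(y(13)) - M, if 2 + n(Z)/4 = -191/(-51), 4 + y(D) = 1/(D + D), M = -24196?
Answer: 1234352/51 ≈ 24203.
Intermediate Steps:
y(D) = -4 + 1/(2*D) (y(D) = -4 + 1/(D + D) = -4 + 1/(2*D))
n(Z) = 356/51 (n(Z) = -8 + 4*(-191/(-51)) = -8 + 4*(-191*(-1/51)) = -8 + 4*(191/51) = -8 + 764/51 = 356/51)
n(y(13)) - M = 356/51 - 1*(-24196) = 356/51 + 24196 = 1234352/51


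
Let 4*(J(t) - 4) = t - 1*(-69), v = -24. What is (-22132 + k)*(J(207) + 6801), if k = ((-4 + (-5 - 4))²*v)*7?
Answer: -347301976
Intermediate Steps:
J(t) = 85/4 + t/4 (J(t) = 4 + (t - 1*(-69))/4 = 4 + (t + 69)/4 = 4 + (69 + t)/4 = 4 + (69/4 + t/4) = 85/4 + t/4)
k = -28392 (k = ((-4 + (-5 - 4))²*(-24))*7 = ((-4 - 9)²*(-24))*7 = ((-13)²*(-24))*7 = (169*(-24))*7 = -4056*7 = -28392)
(-22132 + k)*(J(207) + 6801) = (-22132 - 28392)*((85/4 + (¼)*207) + 6801) = -50524*((85/4 + 207/4) + 6801) = -50524*(73 + 6801) = -50524*6874 = -347301976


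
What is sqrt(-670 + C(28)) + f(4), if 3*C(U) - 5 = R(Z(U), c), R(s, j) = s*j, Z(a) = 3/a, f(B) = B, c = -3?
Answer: 4 + I*sqrt(1179129)/42 ≈ 4.0 + 25.854*I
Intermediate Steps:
R(s, j) = j*s
C(U) = 5/3 - 3/U (C(U) = 5/3 + (-9/U)/3 = 5/3 - 3/U)
sqrt(-670 + C(28)) + f(4) = sqrt(-670 + (5/3 - 3/28)) + 4 = sqrt(-670 + 131/84) + 4 = sqrt(-56149/84) + 4 = I*sqrt(1179129)/42 + 4 = 4 + I*sqrt(1179129)/42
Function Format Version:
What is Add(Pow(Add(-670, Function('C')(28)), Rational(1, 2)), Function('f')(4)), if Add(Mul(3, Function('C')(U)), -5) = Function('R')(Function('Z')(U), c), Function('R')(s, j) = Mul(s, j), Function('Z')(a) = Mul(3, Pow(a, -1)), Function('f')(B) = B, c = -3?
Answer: Add(4, Mul(Rational(1, 42), I, Pow(1179129, Rational(1, 2)))) ≈ Add(4.0000, Mul(25.854, I))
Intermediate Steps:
Function('R')(s, j) = Mul(j, s)
Function('C')(U) = Add(Rational(5, 3), Mul(-3, Pow(U, -1))) (Function('C')(U) = Add(Rational(5, 3), Mul(Rational(1, 3), Mul(-3, Mul(3, Pow(U, -1))))) = Add(Rational(5, 3), Mul(Rational(1, 3), Mul(-9, Pow(U, -1)))) = Add(Rational(5, 3), Mul(-3, Pow(U, -1))))
Add(Pow(Add(-670, Function('C')(28)), Rational(1, 2)), Function('f')(4)) = Add(Pow(Add(-670, Add(Rational(5, 3), Mul(-3, Pow(28, -1)))), Rational(1, 2)), 4) = Add(Pow(Add(-670, Add(Rational(5, 3), Mul(-3, Rational(1, 28)))), Rational(1, 2)), 4) = Add(Pow(Add(-670, Add(Rational(5, 3), Rational(-3, 28))), Rational(1, 2)), 4) = Add(Pow(Add(-670, Rational(131, 84)), Rational(1, 2)), 4) = Add(Pow(Rational(-56149, 84), Rational(1, 2)), 4) = Add(Mul(Rational(1, 42), I, Pow(1179129, Rational(1, 2))), 4) = Add(4, Mul(Rational(1, 42), I, Pow(1179129, Rational(1, 2))))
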